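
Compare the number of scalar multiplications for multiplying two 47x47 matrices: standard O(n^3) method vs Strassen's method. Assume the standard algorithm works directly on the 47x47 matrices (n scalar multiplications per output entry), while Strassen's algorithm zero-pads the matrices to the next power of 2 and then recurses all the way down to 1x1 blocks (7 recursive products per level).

Matrix multiplication for 47x47 matrices:

Strassen's algorithm requires power-of-2 dimensions. Pad 47x47 to 64x64 (next power of 2).

Standard algorithm: 47^3 = 103823 multiplications
Strassen's algorithm: 7^(log2(64)) = 7^6 = 117649 multiplications
Difference: 103823 - 117649 = -13826 (Strassen uses MORE here due to padding overhead — for small or just-over-power-of-2 n, padding can outweigh the per-level savings)

Standard: 103823 multiplications (47^3). Strassen: 117649 multiplications (7^6, after padding to 64x64). Strassen reduces 8 recursive multiplications to 7 at each level.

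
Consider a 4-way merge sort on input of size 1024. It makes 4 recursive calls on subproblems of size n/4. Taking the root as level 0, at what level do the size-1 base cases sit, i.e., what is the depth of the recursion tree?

For divide and conquer with division factor 4:

Problem sizes at each level:
Level 0: 1024
Level 1: 256
Level 2: 64
Level 3: 16
Level 4: 4
Level 5: 1

The root is level 0 and the size-1 base case is level 5 (the tree spans levels 0 through 5, i.e. 6 levels counting the root), so the depth is the number of divisions: log_4(1024) = 5

The recursion tree depth is log_4(1024) = 5. At each level, the problem size is divided by 4, so it takes 5 divisions to reduce to a base case of size 1. The algorithm makes 4 recursive calls at each level.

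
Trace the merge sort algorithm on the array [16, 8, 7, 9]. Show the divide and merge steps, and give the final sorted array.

Merge sort trace:

Split: [16, 8, 7, 9] -> [16, 8] and [7, 9]
  Split: [16, 8] -> [16] and [8]
  Merge: [16] + [8] -> [8, 16]
  Split: [7, 9] -> [7] and [9]
  Merge: [7] + [9] -> [7, 9]
Merge: [8, 16] + [7, 9] -> [7, 8, 9, 16]

Final sorted array: [7, 8, 9, 16]

The merge sort proceeds by recursively splitting the array and merging sorted halves.
After all merges, the sorted array is [7, 8, 9, 16].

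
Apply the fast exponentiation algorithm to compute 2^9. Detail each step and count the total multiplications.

Computing 2^9 by squaring (build up from 2^1; each line after the first costs one multiplication):

2^1 = 2
2^2 = (2^1)^2 = 2^2 = 4
2^4 = (2^2)^2 = 4^2 = 16
2^8 = (2^4)^2 = 16^2 = 256
2^9 = 2 * 2^8 = 2 * 256 = 512

Result: 512
Multiplications needed: 4 (4 lines after 2^1)

2^9 = 512. Using exponentiation by squaring, this requires 4 multiplications. The key idea: if the exponent is even, square the half-power; if odd, multiply by the base once.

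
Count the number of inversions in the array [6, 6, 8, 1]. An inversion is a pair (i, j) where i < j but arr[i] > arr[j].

Finding inversions in [6, 6, 8, 1]:

(0, 3): arr[0]=6 > arr[3]=1
(1, 3): arr[1]=6 > arr[3]=1
(2, 3): arr[2]=8 > arr[3]=1

Total inversions: 3

The array has 3 inversion(s): (0,3), (1,3), (2,3). Each pair (i,j) satisfies i < j and arr[i] > arr[j].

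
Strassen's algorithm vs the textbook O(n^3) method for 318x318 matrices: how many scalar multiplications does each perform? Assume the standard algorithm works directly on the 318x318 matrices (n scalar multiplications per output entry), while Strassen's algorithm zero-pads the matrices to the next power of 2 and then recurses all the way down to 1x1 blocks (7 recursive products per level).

Matrix multiplication for 318x318 matrices:

Strassen's algorithm requires power-of-2 dimensions. Pad 318x318 to 512x512 (next power of 2).

Standard algorithm: 318^3 = 32157432 multiplications
Strassen's algorithm: 7^(log2(512)) = 7^9 = 40353607 multiplications
Difference: 32157432 - 40353607 = -8196175 (Strassen uses MORE here due to padding overhead — for small or just-over-power-of-2 n, padding can outweigh the per-level savings)

Standard: 32157432 multiplications (318^3). Strassen: 40353607 multiplications (7^9, after padding to 512x512). Strassen reduces 8 recursive multiplications to 7 at each level.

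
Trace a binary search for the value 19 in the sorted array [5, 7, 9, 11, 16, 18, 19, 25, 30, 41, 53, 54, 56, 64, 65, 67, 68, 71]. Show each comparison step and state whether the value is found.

Binary search for 19 in [5, 7, 9, 11, 16, 18, 19, 25, 30, 41, 53, 54, 56, 64, 65, 67, 68, 71]:

lo=0, hi=17, mid=8, arr[mid]=30 -> 30 > 19, search left half
lo=0, hi=7, mid=3, arr[mid]=11 -> 11 < 19, search right half
lo=4, hi=7, mid=5, arr[mid]=18 -> 18 < 19, search right half
lo=6, hi=7, mid=6, arr[mid]=19 -> Found target at index 6!

Binary search finds 19 at index 6 after 4 comparisons. The search repeatedly halves the search space by comparing with the middle element.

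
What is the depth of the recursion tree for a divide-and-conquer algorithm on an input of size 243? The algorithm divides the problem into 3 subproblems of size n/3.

For divide and conquer with division factor 3:

Problem sizes at each level:
Level 0: 243
Level 1: 81
Level 2: 27
Level 3: 9
Level 4: 3
Level 5: 1

The root is level 0 and the size-1 base case is level 5 (the tree spans levels 0 through 5, i.e. 6 levels counting the root), so the depth is the number of divisions: log_3(243) = 5

The recursion tree depth is log_3(243) = 5. At each level, the problem size is divided by 3, so it takes 5 divisions to reduce to a base case of size 1. The algorithm makes 3 recursive calls at each level.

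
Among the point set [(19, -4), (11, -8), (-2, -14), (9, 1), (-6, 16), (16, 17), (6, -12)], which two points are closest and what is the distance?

Computing all pairwise distances among 7 points:

d((19, -4), (11, -8)) = 8.9443
d((19, -4), (-2, -14)) = 23.2594
d((19, -4), (9, 1)) = 11.1803
d((19, -4), (-6, 16)) = 32.0156
d((19, -4), (16, 17)) = 21.2132
d((19, -4), (6, -12)) = 15.2643
d((11, -8), (-2, -14)) = 14.3178
d((11, -8), (9, 1)) = 9.2195
d((11, -8), (-6, 16)) = 29.4109
d((11, -8), (16, 17)) = 25.4951
d((11, -8), (6, -12)) = 6.4031 <-- minimum
d((-2, -14), (9, 1)) = 18.6011
d((-2, -14), (-6, 16)) = 30.2655
d((-2, -14), (16, 17)) = 35.8469
d((-2, -14), (6, -12)) = 8.2462
d((9, 1), (-6, 16)) = 21.2132
d((9, 1), (16, 17)) = 17.4642
d((9, 1), (6, -12)) = 13.3417
d((-6, 16), (16, 17)) = 22.0227
d((-6, 16), (6, -12)) = 30.4631
d((16, 17), (6, -12)) = 30.6757

Closest pair: (11, -8) and (6, -12) with distance 6.4031

The closest pair is (11, -8) and (6, -12) with Euclidean distance 6.4031. For 7 points, brute-force pairwise comparison is shown above. For large n, the divide-and-conquer algorithm (sort by x, recurse on halves, check the dividing strip) achieves O(n log n).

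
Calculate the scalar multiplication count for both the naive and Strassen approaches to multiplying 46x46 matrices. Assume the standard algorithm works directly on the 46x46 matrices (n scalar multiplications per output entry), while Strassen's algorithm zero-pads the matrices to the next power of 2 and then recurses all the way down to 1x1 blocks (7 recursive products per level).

Matrix multiplication for 46x46 matrices:

Strassen's algorithm requires power-of-2 dimensions. Pad 46x46 to 64x64 (next power of 2).

Standard algorithm: 46^3 = 97336 multiplications
Strassen's algorithm: 7^(log2(64)) = 7^6 = 117649 multiplications
Difference: 97336 - 117649 = -20313 (Strassen uses MORE here due to padding overhead — for small or just-over-power-of-2 n, padding can outweigh the per-level savings)

Standard: 97336 multiplications (46^3). Strassen: 117649 multiplications (7^6, after padding to 64x64). Strassen reduces 8 recursive multiplications to 7 at each level.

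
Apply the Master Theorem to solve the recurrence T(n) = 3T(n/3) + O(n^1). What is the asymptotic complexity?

Master Theorem for T(n) = 3T(n/3) + O(n^1):

a = 3, b = 3, c = 1
log_b(a) = log_3(3) = 1.0000

Case 2: c = 1 = log_3(3) = 1.0000
T(n) = O(n^1 log n) = O(n log n)

For T(n) = 3T(n/3) + O(n^1): log_3(3) = 1.0000. This is Case 2 of the Master Theorem (c = log_b(a), equal work at all levels), giving O(n log n).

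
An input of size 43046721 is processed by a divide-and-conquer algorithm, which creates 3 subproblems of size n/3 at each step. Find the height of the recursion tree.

For divide and conquer with division factor 3:

Problem sizes at each level:
Level 0: 43046721
Level 1: 14348907
Level 2: 4782969
Level 3: 1594323
Level 4: 531441
Level 5: 177147
Level 6: 59049
Level 7: 19683
Level 8: 6561
Level 9: 2187
Level 10: 729
Level 11: 243
Level 12: 81
Level 13: 27
Level 14: 9
Level 15: 3
Level 16: 1

The root is level 0 and the size-1 base case is level 16 (the tree spans levels 0 through 16, i.e. 17 levels counting the root), so the depth is the number of divisions: log_3(43046721) = 16

The recursion tree depth is log_3(43046721) = 16. At each level, the problem size is divided by 3, so it takes 16 divisions to reduce to a base case of size 1. The algorithm makes 3 recursive calls at each level.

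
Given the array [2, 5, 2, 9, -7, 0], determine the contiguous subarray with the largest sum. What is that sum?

Using Kadane's algorithm on [2, 5, 2, 9, -7, 0]:

Scanning through the array:
Position 1 (value 5): max_ending_here = 7, max_so_far = 7
Position 2 (value 2): max_ending_here = 9, max_so_far = 9
Position 3 (value 9): max_ending_here = 18, max_so_far = 18
Position 4 (value -7): max_ending_here = 11, max_so_far = 18
Position 5 (value 0): max_ending_here = 11, max_so_far = 18

Maximum subarray: [2, 5, 2, 9]
Maximum sum: 18

The maximum subarray is [2, 5, 2, 9] with sum 18. This subarray runs from index 0 to index 3.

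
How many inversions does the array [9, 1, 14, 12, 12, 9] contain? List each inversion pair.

Finding inversions in [9, 1, 14, 12, 12, 9]:

(0, 1): arr[0]=9 > arr[1]=1
(2, 3): arr[2]=14 > arr[3]=12
(2, 4): arr[2]=14 > arr[4]=12
(2, 5): arr[2]=14 > arr[5]=9
(3, 5): arr[3]=12 > arr[5]=9
(4, 5): arr[4]=12 > arr[5]=9

Total inversions: 6

The array has 6 inversion(s): (0,1), (2,3), (2,4), (2,5), (3,5), (4,5). Each pair (i,j) satisfies i < j and arr[i] > arr[j].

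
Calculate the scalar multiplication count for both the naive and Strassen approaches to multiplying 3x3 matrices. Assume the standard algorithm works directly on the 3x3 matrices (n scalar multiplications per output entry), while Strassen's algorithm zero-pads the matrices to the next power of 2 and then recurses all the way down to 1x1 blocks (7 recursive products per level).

Matrix multiplication for 3x3 matrices:

Strassen's algorithm requires power-of-2 dimensions. Pad 3x3 to 4x4 (next power of 2).

Standard algorithm: 3^3 = 27 multiplications
Strassen's algorithm: 7^(log2(4)) = 7^2 = 49 multiplications
Difference: 27 - 49 = -22 (Strassen uses MORE here due to padding overhead — for small or just-over-power-of-2 n, padding can outweigh the per-level savings)

Standard: 27 multiplications (3^3). Strassen: 49 multiplications (7^2, after padding to 4x4). Strassen reduces 8 recursive multiplications to 7 at each level.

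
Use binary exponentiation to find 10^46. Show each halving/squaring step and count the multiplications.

Computing 10^46 by squaring (build up from 10^1; each line after the first costs one multiplication):

10^1 = 10
10^2 = (10^1)^2 = 10^2 = 100
10^4 = (10^2)^2 = 100^2 = 10000
10^5 = 10 * 10^4 = 10 * 10000 = 100000
10^10 = (10^5)^2 = 100000^2 = 10000000000
10^11 = 10 * 10^10 = 10 * 10000000000 = 100000000000
10^22 = (10^11)^2 = 100000000000^2 = 10000000000000000000000
10^23 = 10 * 10^22 = 10 * 10000000000000000000000 = 100000000000000000000000
10^46 = (10^23)^2 = 100000000000000000000000^2 = 10000000000000000000000000000000000000000000000

Result: 10000000000000000000000000000000000000000000000
Multiplications needed: 8 (8 lines after 10^1)

10^46 = 10000000000000000000000000000000000000000000000. Using exponentiation by squaring, this requires 8 multiplications. The key idea: if the exponent is even, square the half-power; if odd, multiply by the base once.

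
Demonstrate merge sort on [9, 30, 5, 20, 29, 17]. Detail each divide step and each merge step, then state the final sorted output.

Merge sort trace:

Split: [9, 30, 5, 20, 29, 17] -> [9, 30, 5] and [20, 29, 17]
  Split: [9, 30, 5] -> [9] and [30, 5]
    Split: [30, 5] -> [30] and [5]
    Merge: [30] + [5] -> [5, 30]
  Merge: [9] + [5, 30] -> [5, 9, 30]
  Split: [20, 29, 17] -> [20] and [29, 17]
    Split: [29, 17] -> [29] and [17]
    Merge: [29] + [17] -> [17, 29]
  Merge: [20] + [17, 29] -> [17, 20, 29]
Merge: [5, 9, 30] + [17, 20, 29] -> [5, 9, 17, 20, 29, 30]

Final sorted array: [5, 9, 17, 20, 29, 30]

The merge sort proceeds by recursively splitting the array and merging sorted halves.
After all merges, the sorted array is [5, 9, 17, 20, 29, 30].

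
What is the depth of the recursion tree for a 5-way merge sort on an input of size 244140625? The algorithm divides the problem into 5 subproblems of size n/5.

For divide and conquer with division factor 5:

Problem sizes at each level:
Level 0: 244140625
Level 1: 48828125
Level 2: 9765625
Level 3: 1953125
Level 4: 390625
Level 5: 78125
Level 6: 15625
Level 7: 3125
Level 8: 625
Level 9: 125
Level 10: 25
Level 11: 5
Level 12: 1

The root is level 0 and the size-1 base case is level 12 (the tree spans levels 0 through 12, i.e. 13 levels counting the root), so the depth is the number of divisions: log_5(244140625) = 12

The recursion tree depth is log_5(244140625) = 12. At each level, the problem size is divided by 5, so it takes 12 divisions to reduce to a base case of size 1. The algorithm makes 5 recursive calls at each level.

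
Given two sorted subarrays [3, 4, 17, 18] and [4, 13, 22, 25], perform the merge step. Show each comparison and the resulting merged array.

Merging process:

Compare 3 vs 4: take 3 from left. Merged: [3]
Compare 4 vs 4: take 4 from left. Merged: [3, 4]
Compare 17 vs 4: take 4 from right. Merged: [3, 4, 4]
Compare 17 vs 13: take 13 from right. Merged: [3, 4, 4, 13]
Compare 17 vs 22: take 17 from left. Merged: [3, 4, 4, 13, 17]
Compare 18 vs 22: take 18 from left. Merged: [3, 4, 4, 13, 17, 18]
Append remaining from right: [22, 25]. Merged: [3, 4, 4, 13, 17, 18, 22, 25]

Final merged array: [3, 4, 4, 13, 17, 18, 22, 25]
Total comparisons: 6

The merged array is [3, 4, 4, 13, 17, 18, 22, 25], requiring 6 comparisons. The merge step runs in O(n) time where n is the total number of elements.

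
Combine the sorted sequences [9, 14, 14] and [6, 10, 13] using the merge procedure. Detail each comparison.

Merging process:

Compare 9 vs 6: take 6 from right. Merged: [6]
Compare 9 vs 10: take 9 from left. Merged: [6, 9]
Compare 14 vs 10: take 10 from right. Merged: [6, 9, 10]
Compare 14 vs 13: take 13 from right. Merged: [6, 9, 10, 13]
Append remaining from left: [14, 14]. Merged: [6, 9, 10, 13, 14, 14]

Final merged array: [6, 9, 10, 13, 14, 14]
Total comparisons: 4

The merged array is [6, 9, 10, 13, 14, 14], requiring 4 comparisons. The merge step runs in O(n) time where n is the total number of elements.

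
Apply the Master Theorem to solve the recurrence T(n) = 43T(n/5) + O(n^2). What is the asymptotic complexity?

Master Theorem for T(n) = 43T(n/5) + O(n^2):

a = 43, b = 5, c = 2
log_b(a) = log_5(43) = 2.3370

Case 1: c = 2 < log_5(43) = 2.3370
T(n) = O(n^(log_5 43))

For T(n) = 43T(n/5) + O(n^2): log_5(43) = 2.3370. This is Case 1 of the Master Theorem (c < log_b(a), work dominated by leaves), giving O(n^(log_5 43)).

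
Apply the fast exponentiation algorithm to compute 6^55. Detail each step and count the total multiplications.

Computing 6^55 by squaring (build up from 6^1; each line after the first costs one multiplication):

6^1 = 6
6^2 = (6^1)^2 = 6^2 = 36
6^3 = 6 * 6^2 = 6 * 36 = 216
6^6 = (6^3)^2 = 216^2 = 46656
6^12 = (6^6)^2 = 46656^2 = 2176782336
6^13 = 6 * 6^12 = 6 * 2176782336 = 13060694016
6^26 = (6^13)^2 = 13060694016^2 = 170581728179578208256
6^27 = 6 * 6^26 = 6 * 170581728179578208256 = 1023490369077469249536
6^54 = (6^27)^2 = 1023490369077469249536^2 = 1047532535594334222593508922191671036215296
6^55 = 6 * 6^54 = 6 * 1047532535594334222593508922191671036215296 = 6285195213566005335561053533150026217291776

Result: 6285195213566005335561053533150026217291776
Multiplications needed: 9 (9 lines after 6^1)

6^55 = 6285195213566005335561053533150026217291776. Using exponentiation by squaring, this requires 9 multiplications. The key idea: if the exponent is even, square the half-power; if odd, multiply by the base once.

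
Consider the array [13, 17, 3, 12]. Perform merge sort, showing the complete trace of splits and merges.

Merge sort trace:

Split: [13, 17, 3, 12] -> [13, 17] and [3, 12]
  Split: [13, 17] -> [13] and [17]
  Merge: [13] + [17] -> [13, 17]
  Split: [3, 12] -> [3] and [12]
  Merge: [3] + [12] -> [3, 12]
Merge: [13, 17] + [3, 12] -> [3, 12, 13, 17]

Final sorted array: [3, 12, 13, 17]

The merge sort proceeds by recursively splitting the array and merging sorted halves.
After all merges, the sorted array is [3, 12, 13, 17].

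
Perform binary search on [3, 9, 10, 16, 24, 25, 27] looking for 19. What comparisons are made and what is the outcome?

Binary search for 19 in [3, 9, 10, 16, 24, 25, 27]:

lo=0, hi=6, mid=3, arr[mid]=16 -> 16 < 19, search right half
lo=4, hi=6, mid=5, arr[mid]=25 -> 25 > 19, search left half
lo=4, hi=4, mid=4, arr[mid]=24 -> 24 > 19, search left half
lo=4 > hi=3, target 19 not found

Binary search determines that 19 is not in the array after 3 comparisons. The search space was exhausted without finding the target.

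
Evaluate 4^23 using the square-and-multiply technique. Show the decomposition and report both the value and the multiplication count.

Computing 4^23 by squaring (build up from 4^1; each line after the first costs one multiplication):

4^1 = 4
4^2 = (4^1)^2 = 4^2 = 16
4^4 = (4^2)^2 = 16^2 = 256
4^5 = 4 * 4^4 = 4 * 256 = 1024
4^10 = (4^5)^2 = 1024^2 = 1048576
4^11 = 4 * 4^10 = 4 * 1048576 = 4194304
4^22 = (4^11)^2 = 4194304^2 = 17592186044416
4^23 = 4 * 4^22 = 4 * 17592186044416 = 70368744177664

Result: 70368744177664
Multiplications needed: 7 (7 lines after 4^1)

4^23 = 70368744177664. Using exponentiation by squaring, this requires 7 multiplications. The key idea: if the exponent is even, square the half-power; if odd, multiply by the base once.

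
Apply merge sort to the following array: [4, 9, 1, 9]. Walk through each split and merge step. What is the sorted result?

Merge sort trace:

Split: [4, 9, 1, 9] -> [4, 9] and [1, 9]
  Split: [4, 9] -> [4] and [9]
  Merge: [4] + [9] -> [4, 9]
  Split: [1, 9] -> [1] and [9]
  Merge: [1] + [9] -> [1, 9]
Merge: [4, 9] + [1, 9] -> [1, 4, 9, 9]

Final sorted array: [1, 4, 9, 9]

The merge sort proceeds by recursively splitting the array and merging sorted halves.
After all merges, the sorted array is [1, 4, 9, 9].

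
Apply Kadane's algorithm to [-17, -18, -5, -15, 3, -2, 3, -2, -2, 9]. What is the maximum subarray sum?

Using Kadane's algorithm on [-17, -18, -5, -15, 3, -2, 3, -2, -2, 9]:

Scanning through the array:
Position 1 (value -18): max_ending_here = -18, max_so_far = -17
Position 2 (value -5): max_ending_here = -5, max_so_far = -5
Position 3 (value -15): max_ending_here = -15, max_so_far = -5
Position 4 (value 3): max_ending_here = 3, max_so_far = 3
Position 5 (value -2): max_ending_here = 1, max_so_far = 3
Position 6 (value 3): max_ending_here = 4, max_so_far = 4
Position 7 (value -2): max_ending_here = 2, max_so_far = 4
Position 8 (value -2): max_ending_here = 0, max_so_far = 4
Position 9 (value 9): max_ending_here = 9, max_so_far = 9

Maximum subarray: [3, -2, 3, -2, -2, 9]
Maximum sum: 9

The maximum subarray is [3, -2, 3, -2, -2, 9] with sum 9. This subarray runs from index 4 to index 9.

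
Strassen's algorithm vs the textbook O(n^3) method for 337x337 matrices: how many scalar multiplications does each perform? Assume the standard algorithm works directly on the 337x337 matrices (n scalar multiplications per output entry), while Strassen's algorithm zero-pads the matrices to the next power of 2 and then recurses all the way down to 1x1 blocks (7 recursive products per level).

Matrix multiplication for 337x337 matrices:

Strassen's algorithm requires power-of-2 dimensions. Pad 337x337 to 512x512 (next power of 2).

Standard algorithm: 337^3 = 38272753 multiplications
Strassen's algorithm: 7^(log2(512)) = 7^9 = 40353607 multiplications
Difference: 38272753 - 40353607 = -2080854 (Strassen uses MORE here due to padding overhead — for small or just-over-power-of-2 n, padding can outweigh the per-level savings)

Standard: 38272753 multiplications (337^3). Strassen: 40353607 multiplications (7^9, after padding to 512x512). Strassen reduces 8 recursive multiplications to 7 at each level.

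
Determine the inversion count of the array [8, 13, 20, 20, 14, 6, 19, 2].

Finding inversions in [8, 13, 20, 20, 14, 6, 19, 2]:

(0, 5): arr[0]=8 > arr[5]=6
(0, 7): arr[0]=8 > arr[7]=2
(1, 5): arr[1]=13 > arr[5]=6
(1, 7): arr[1]=13 > arr[7]=2
(2, 4): arr[2]=20 > arr[4]=14
(2, 5): arr[2]=20 > arr[5]=6
(2, 6): arr[2]=20 > arr[6]=19
(2, 7): arr[2]=20 > arr[7]=2
(3, 4): arr[3]=20 > arr[4]=14
(3, 5): arr[3]=20 > arr[5]=6
(3, 6): arr[3]=20 > arr[6]=19
(3, 7): arr[3]=20 > arr[7]=2
(4, 5): arr[4]=14 > arr[5]=6
(4, 7): arr[4]=14 > arr[7]=2
(5, 7): arr[5]=6 > arr[7]=2
(6, 7): arr[6]=19 > arr[7]=2

Total inversions: 16

The array has 16 inversion(s): (0,5), (0,7), (1,5), (1,7), (2,4), (2,5), (2,6), (2,7), (3,4), (3,5), (3,6), (3,7), (4,5), (4,7), (5,7), (6,7). Each pair (i,j) satisfies i < j and arr[i] > arr[j].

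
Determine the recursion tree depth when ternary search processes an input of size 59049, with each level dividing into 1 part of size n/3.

For divide and conquer with division factor 3:

Problem sizes at each level:
Level 0: 59049
Level 1: 19683
Level 2: 6561
Level 3: 2187
Level 4: 729
Level 5: 243
Level 6: 81
Level 7: 27
Level 8: 9
Level 9: 3
Level 10: 1

The root is level 0 and the size-1 base case is level 10 (the tree spans levels 0 through 10, i.e. 11 levels counting the root), so the depth is the number of divisions: log_3(59049) = 10

The recursion tree depth is log_3(59049) = 10. At each level, the problem size is divided by 3, so it takes 10 divisions to reduce to a base case of size 1. The algorithm makes 1 recursive call at each level.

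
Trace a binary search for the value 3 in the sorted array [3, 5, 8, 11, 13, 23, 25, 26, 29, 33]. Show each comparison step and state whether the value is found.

Binary search for 3 in [3, 5, 8, 11, 13, 23, 25, 26, 29, 33]:

lo=0, hi=9, mid=4, arr[mid]=13 -> 13 > 3, search left half
lo=0, hi=3, mid=1, arr[mid]=5 -> 5 > 3, search left half
lo=0, hi=0, mid=0, arr[mid]=3 -> Found target at index 0!

Binary search finds 3 at index 0 after 3 comparisons. The search repeatedly halves the search space by comparing with the middle element.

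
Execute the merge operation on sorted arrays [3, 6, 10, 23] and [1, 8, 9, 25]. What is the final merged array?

Merging process:

Compare 3 vs 1: take 1 from right. Merged: [1]
Compare 3 vs 8: take 3 from left. Merged: [1, 3]
Compare 6 vs 8: take 6 from left. Merged: [1, 3, 6]
Compare 10 vs 8: take 8 from right. Merged: [1, 3, 6, 8]
Compare 10 vs 9: take 9 from right. Merged: [1, 3, 6, 8, 9]
Compare 10 vs 25: take 10 from left. Merged: [1, 3, 6, 8, 9, 10]
Compare 23 vs 25: take 23 from left. Merged: [1, 3, 6, 8, 9, 10, 23]
Append remaining from right: [25]. Merged: [1, 3, 6, 8, 9, 10, 23, 25]

Final merged array: [1, 3, 6, 8, 9, 10, 23, 25]
Total comparisons: 7

The merged array is [1, 3, 6, 8, 9, 10, 23, 25], requiring 7 comparisons. The merge step runs in O(n) time where n is the total number of elements.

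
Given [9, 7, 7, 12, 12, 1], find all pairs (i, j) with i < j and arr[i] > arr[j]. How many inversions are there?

Finding inversions in [9, 7, 7, 12, 12, 1]:

(0, 1): arr[0]=9 > arr[1]=7
(0, 2): arr[0]=9 > arr[2]=7
(0, 5): arr[0]=9 > arr[5]=1
(1, 5): arr[1]=7 > arr[5]=1
(2, 5): arr[2]=7 > arr[5]=1
(3, 5): arr[3]=12 > arr[5]=1
(4, 5): arr[4]=12 > arr[5]=1

Total inversions: 7

The array has 7 inversion(s): (0,1), (0,2), (0,5), (1,5), (2,5), (3,5), (4,5). Each pair (i,j) satisfies i < j and arr[i] > arr[j].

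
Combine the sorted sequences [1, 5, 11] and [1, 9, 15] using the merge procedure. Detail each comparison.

Merging process:

Compare 1 vs 1: take 1 from left. Merged: [1]
Compare 5 vs 1: take 1 from right. Merged: [1, 1]
Compare 5 vs 9: take 5 from left. Merged: [1, 1, 5]
Compare 11 vs 9: take 9 from right. Merged: [1, 1, 5, 9]
Compare 11 vs 15: take 11 from left. Merged: [1, 1, 5, 9, 11]
Append remaining from right: [15]. Merged: [1, 1, 5, 9, 11, 15]

Final merged array: [1, 1, 5, 9, 11, 15]
Total comparisons: 5

The merged array is [1, 1, 5, 9, 11, 15], requiring 5 comparisons. The merge step runs in O(n) time where n is the total number of elements.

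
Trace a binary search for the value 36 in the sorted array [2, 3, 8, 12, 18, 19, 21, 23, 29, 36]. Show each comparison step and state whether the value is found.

Binary search for 36 in [2, 3, 8, 12, 18, 19, 21, 23, 29, 36]:

lo=0, hi=9, mid=4, arr[mid]=18 -> 18 < 36, search right half
lo=5, hi=9, mid=7, arr[mid]=23 -> 23 < 36, search right half
lo=8, hi=9, mid=8, arr[mid]=29 -> 29 < 36, search right half
lo=9, hi=9, mid=9, arr[mid]=36 -> Found target at index 9!

Binary search finds 36 at index 9 after 4 comparisons. The search repeatedly halves the search space by comparing with the middle element.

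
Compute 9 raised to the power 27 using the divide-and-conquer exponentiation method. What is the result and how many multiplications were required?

Computing 9^27 by squaring (build up from 9^1; each line after the first costs one multiplication):

9^1 = 9
9^2 = (9^1)^2 = 9^2 = 81
9^3 = 9 * 9^2 = 9 * 81 = 729
9^6 = (9^3)^2 = 729^2 = 531441
9^12 = (9^6)^2 = 531441^2 = 282429536481
9^13 = 9 * 9^12 = 9 * 282429536481 = 2541865828329
9^26 = (9^13)^2 = 2541865828329^2 = 6461081889226673298932241
9^27 = 9 * 9^26 = 9 * 6461081889226673298932241 = 58149737003040059690390169

Result: 58149737003040059690390169
Multiplications needed: 7 (7 lines after 9^1)

9^27 = 58149737003040059690390169. Using exponentiation by squaring, this requires 7 multiplications. The key idea: if the exponent is even, square the half-power; if odd, multiply by the base once.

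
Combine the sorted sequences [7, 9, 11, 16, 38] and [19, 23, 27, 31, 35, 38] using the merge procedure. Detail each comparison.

Merging process:

Compare 7 vs 19: take 7 from left. Merged: [7]
Compare 9 vs 19: take 9 from left. Merged: [7, 9]
Compare 11 vs 19: take 11 from left. Merged: [7, 9, 11]
Compare 16 vs 19: take 16 from left. Merged: [7, 9, 11, 16]
Compare 38 vs 19: take 19 from right. Merged: [7, 9, 11, 16, 19]
Compare 38 vs 23: take 23 from right. Merged: [7, 9, 11, 16, 19, 23]
Compare 38 vs 27: take 27 from right. Merged: [7, 9, 11, 16, 19, 23, 27]
Compare 38 vs 31: take 31 from right. Merged: [7, 9, 11, 16, 19, 23, 27, 31]
Compare 38 vs 35: take 35 from right. Merged: [7, 9, 11, 16, 19, 23, 27, 31, 35]
Compare 38 vs 38: take 38 from left. Merged: [7, 9, 11, 16, 19, 23, 27, 31, 35, 38]
Append remaining from right: [38]. Merged: [7, 9, 11, 16, 19, 23, 27, 31, 35, 38, 38]

Final merged array: [7, 9, 11, 16, 19, 23, 27, 31, 35, 38, 38]
Total comparisons: 10

The merged array is [7, 9, 11, 16, 19, 23, 27, 31, 35, 38, 38], requiring 10 comparisons. The merge step runs in O(n) time where n is the total number of elements.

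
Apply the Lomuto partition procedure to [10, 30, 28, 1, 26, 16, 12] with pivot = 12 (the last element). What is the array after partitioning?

Lomuto partition with pivot = 12:

Initial array: [10, 30, 28, 1, 26, 16, 12]

arr[0]=10 <= 12: swap with position 0, array becomes [10, 30, 28, 1, 26, 16, 12]
arr[1]=30 > 12: no swap
arr[2]=28 > 12: no swap
arr[3]=1 <= 12: swap with position 1, array becomes [10, 1, 28, 30, 26, 16, 12]
arr[4]=26 > 12: no swap
arr[5]=16 > 12: no swap

Place pivot at position 2: [10, 1, 12, 30, 26, 16, 28]
Pivot position: 2

After partitioning with pivot 12, the array becomes [10, 1, 12, 30, 26, 16, 28]. The pivot is placed at index 2. All elements to the left of the pivot are <= 12, and all elements to the right are > 12.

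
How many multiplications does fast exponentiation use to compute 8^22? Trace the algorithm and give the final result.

Computing 8^22 by squaring (build up from 8^1; each line after the first costs one multiplication):

8^1 = 8
8^2 = (8^1)^2 = 8^2 = 64
8^4 = (8^2)^2 = 64^2 = 4096
8^5 = 8 * 8^4 = 8 * 4096 = 32768
8^10 = (8^5)^2 = 32768^2 = 1073741824
8^11 = 8 * 8^10 = 8 * 1073741824 = 8589934592
8^22 = (8^11)^2 = 8589934592^2 = 73786976294838206464

Result: 73786976294838206464
Multiplications needed: 6 (6 lines after 8^1)

8^22 = 73786976294838206464. Using exponentiation by squaring, this requires 6 multiplications. The key idea: if the exponent is even, square the half-power; if odd, multiply by the base once.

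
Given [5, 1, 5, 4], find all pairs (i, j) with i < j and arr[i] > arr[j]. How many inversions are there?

Finding inversions in [5, 1, 5, 4]:

(0, 1): arr[0]=5 > arr[1]=1
(0, 3): arr[0]=5 > arr[3]=4
(2, 3): arr[2]=5 > arr[3]=4

Total inversions: 3

The array has 3 inversion(s): (0,1), (0,3), (2,3). Each pair (i,j) satisfies i < j and arr[i] > arr[j].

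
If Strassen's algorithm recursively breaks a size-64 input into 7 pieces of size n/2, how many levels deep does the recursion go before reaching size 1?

For divide and conquer with division factor 2:

Problem sizes at each level:
Level 0: 64
Level 1: 32
Level 2: 16
Level 3: 8
Level 4: 4
Level 5: 2
Level 6: 1

The root is level 0 and the size-1 base case is level 6 (the tree spans levels 0 through 6, i.e. 7 levels counting the root), so the depth is the number of divisions: log_2(64) = 6

The recursion tree depth is log_2(64) = 6. At each level, the problem size is divided by 2, so it takes 6 divisions to reduce to a base case of size 1. The algorithm makes 7 recursive calls at each level.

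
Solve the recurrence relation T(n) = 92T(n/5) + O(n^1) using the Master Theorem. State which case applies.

Master Theorem for T(n) = 92T(n/5) + O(n^1):

a = 92, b = 5, c = 1
log_b(a) = log_5(92) = 2.8095

Case 1: c = 1 < log_5(92) = 2.8095
T(n) = O(n^(log_5 92))

For T(n) = 92T(n/5) + O(n^1): log_5(92) = 2.8095. This is Case 1 of the Master Theorem (c < log_b(a), work dominated by leaves), giving O(n^(log_5 92)).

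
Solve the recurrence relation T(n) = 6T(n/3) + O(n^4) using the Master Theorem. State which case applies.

Master Theorem for T(n) = 6T(n/3) + O(n^4):

a = 6, b = 3, c = 4
log_b(a) = log_3(6) = 1.6309

Case 3: c = 4 > log_3(6) = 1.6309
T(n) = O(n^4) = O(n^4)

For T(n) = 6T(n/3) + O(n^4): log_3(6) = 1.6309. This is Case 3 of the Master Theorem (c > log_b(a), work dominated by root), giving O(n^4).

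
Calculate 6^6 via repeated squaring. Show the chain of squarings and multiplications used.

Computing 6^6 by squaring (build up from 6^1; each line after the first costs one multiplication):

6^1 = 6
6^2 = (6^1)^2 = 6^2 = 36
6^3 = 6 * 6^2 = 6 * 36 = 216
6^6 = (6^3)^2 = 216^2 = 46656

Result: 46656
Multiplications needed: 3 (3 lines after 6^1)

6^6 = 46656. Using exponentiation by squaring, this requires 3 multiplications. The key idea: if the exponent is even, square the half-power; if odd, multiply by the base once.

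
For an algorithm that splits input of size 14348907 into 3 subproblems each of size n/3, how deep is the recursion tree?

For divide and conquer with division factor 3:

Problem sizes at each level:
Level 0: 14348907
Level 1: 4782969
Level 2: 1594323
Level 3: 531441
Level 4: 177147
Level 5: 59049
Level 6: 19683
Level 7: 6561
Level 8: 2187
Level 9: 729
Level 10: 243
Level 11: 81
Level 12: 27
Level 13: 9
Level 14: 3
Level 15: 1

The root is level 0 and the size-1 base case is level 15 (the tree spans levels 0 through 15, i.e. 16 levels counting the root), so the depth is the number of divisions: log_3(14348907) = 15

The recursion tree depth is log_3(14348907) = 15. At each level, the problem size is divided by 3, so it takes 15 divisions to reduce to a base case of size 1. The algorithm makes 3 recursive calls at each level.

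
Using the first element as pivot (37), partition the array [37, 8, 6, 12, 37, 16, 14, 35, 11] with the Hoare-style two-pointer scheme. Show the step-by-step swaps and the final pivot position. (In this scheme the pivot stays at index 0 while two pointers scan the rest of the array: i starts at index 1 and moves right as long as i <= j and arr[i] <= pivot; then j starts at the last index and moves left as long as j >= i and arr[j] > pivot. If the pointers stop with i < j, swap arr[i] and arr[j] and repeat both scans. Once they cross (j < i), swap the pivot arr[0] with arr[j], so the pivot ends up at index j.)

Hoare-style two-pointer partition with pivot = 37:

Initial array: [37, 8, 6, 12, 37, 16, 14, 35, 11]

Pointers start at i = 1, j = 8.
i ends at 9, j ends at 8: the pointers have crossed (j < i), so scanning stops.

Swap pivot arr[0] with arr[8] to place pivot at position 8: [11, 8, 6, 12, 37, 16, 14, 35, 37]
Pivot position: 8

After partitioning with pivot 37, the array becomes [11, 8, 6, 12, 37, 16, 14, 35, 37]. The pivot is placed at index 8. All elements to the left of the pivot are <= 37, and all elements to the right are > 37.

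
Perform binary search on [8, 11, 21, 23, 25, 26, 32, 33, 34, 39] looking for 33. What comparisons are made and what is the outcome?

Binary search for 33 in [8, 11, 21, 23, 25, 26, 32, 33, 34, 39]:

lo=0, hi=9, mid=4, arr[mid]=25 -> 25 < 33, search right half
lo=5, hi=9, mid=7, arr[mid]=33 -> Found target at index 7!

Binary search finds 33 at index 7 after 2 comparisons. The search repeatedly halves the search space by comparing with the middle element.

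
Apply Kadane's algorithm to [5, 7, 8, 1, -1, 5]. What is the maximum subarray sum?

Using Kadane's algorithm on [5, 7, 8, 1, -1, 5]:

Scanning through the array:
Position 1 (value 7): max_ending_here = 12, max_so_far = 12
Position 2 (value 8): max_ending_here = 20, max_so_far = 20
Position 3 (value 1): max_ending_here = 21, max_so_far = 21
Position 4 (value -1): max_ending_here = 20, max_so_far = 21
Position 5 (value 5): max_ending_here = 25, max_so_far = 25

Maximum subarray: [5, 7, 8, 1, -1, 5]
Maximum sum: 25

The maximum subarray is [5, 7, 8, 1, -1, 5] with sum 25. This subarray runs from index 0 to index 5.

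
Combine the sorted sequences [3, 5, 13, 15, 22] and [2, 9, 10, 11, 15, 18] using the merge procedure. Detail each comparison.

Merging process:

Compare 3 vs 2: take 2 from right. Merged: [2]
Compare 3 vs 9: take 3 from left. Merged: [2, 3]
Compare 5 vs 9: take 5 from left. Merged: [2, 3, 5]
Compare 13 vs 9: take 9 from right. Merged: [2, 3, 5, 9]
Compare 13 vs 10: take 10 from right. Merged: [2, 3, 5, 9, 10]
Compare 13 vs 11: take 11 from right. Merged: [2, 3, 5, 9, 10, 11]
Compare 13 vs 15: take 13 from left. Merged: [2, 3, 5, 9, 10, 11, 13]
Compare 15 vs 15: take 15 from left. Merged: [2, 3, 5, 9, 10, 11, 13, 15]
Compare 22 vs 15: take 15 from right. Merged: [2, 3, 5, 9, 10, 11, 13, 15, 15]
Compare 22 vs 18: take 18 from right. Merged: [2, 3, 5, 9, 10, 11, 13, 15, 15, 18]
Append remaining from left: [22]. Merged: [2, 3, 5, 9, 10, 11, 13, 15, 15, 18, 22]

Final merged array: [2, 3, 5, 9, 10, 11, 13, 15, 15, 18, 22]
Total comparisons: 10

The merged array is [2, 3, 5, 9, 10, 11, 13, 15, 15, 18, 22], requiring 10 comparisons. The merge step runs in O(n) time where n is the total number of elements.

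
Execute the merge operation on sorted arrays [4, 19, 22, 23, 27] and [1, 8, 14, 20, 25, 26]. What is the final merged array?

Merging process:

Compare 4 vs 1: take 1 from right. Merged: [1]
Compare 4 vs 8: take 4 from left. Merged: [1, 4]
Compare 19 vs 8: take 8 from right. Merged: [1, 4, 8]
Compare 19 vs 14: take 14 from right. Merged: [1, 4, 8, 14]
Compare 19 vs 20: take 19 from left. Merged: [1, 4, 8, 14, 19]
Compare 22 vs 20: take 20 from right. Merged: [1, 4, 8, 14, 19, 20]
Compare 22 vs 25: take 22 from left. Merged: [1, 4, 8, 14, 19, 20, 22]
Compare 23 vs 25: take 23 from left. Merged: [1, 4, 8, 14, 19, 20, 22, 23]
Compare 27 vs 25: take 25 from right. Merged: [1, 4, 8, 14, 19, 20, 22, 23, 25]
Compare 27 vs 26: take 26 from right. Merged: [1, 4, 8, 14, 19, 20, 22, 23, 25, 26]
Append remaining from left: [27]. Merged: [1, 4, 8, 14, 19, 20, 22, 23, 25, 26, 27]

Final merged array: [1, 4, 8, 14, 19, 20, 22, 23, 25, 26, 27]
Total comparisons: 10

The merged array is [1, 4, 8, 14, 19, 20, 22, 23, 25, 26, 27], requiring 10 comparisons. The merge step runs in O(n) time where n is the total number of elements.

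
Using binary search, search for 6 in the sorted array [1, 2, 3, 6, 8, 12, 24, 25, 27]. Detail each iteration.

Binary search for 6 in [1, 2, 3, 6, 8, 12, 24, 25, 27]:

lo=0, hi=8, mid=4, arr[mid]=8 -> 8 > 6, search left half
lo=0, hi=3, mid=1, arr[mid]=2 -> 2 < 6, search right half
lo=2, hi=3, mid=2, arr[mid]=3 -> 3 < 6, search right half
lo=3, hi=3, mid=3, arr[mid]=6 -> Found target at index 3!

Binary search finds 6 at index 3 after 4 comparisons. The search repeatedly halves the search space by comparing with the middle element.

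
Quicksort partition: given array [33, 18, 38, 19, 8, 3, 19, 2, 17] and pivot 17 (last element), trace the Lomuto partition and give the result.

Lomuto partition with pivot = 17:

Initial array: [33, 18, 38, 19, 8, 3, 19, 2, 17]

arr[0]=33 > 17: no swap
arr[1]=18 > 17: no swap
arr[2]=38 > 17: no swap
arr[3]=19 > 17: no swap
arr[4]=8 <= 17: swap with position 0, array becomes [8, 18, 38, 19, 33, 3, 19, 2, 17]
arr[5]=3 <= 17: swap with position 1, array becomes [8, 3, 38, 19, 33, 18, 19, 2, 17]
arr[6]=19 > 17: no swap
arr[7]=2 <= 17: swap with position 2, array becomes [8, 3, 2, 19, 33, 18, 19, 38, 17]

Place pivot at position 3: [8, 3, 2, 17, 33, 18, 19, 38, 19]
Pivot position: 3

After partitioning with pivot 17, the array becomes [8, 3, 2, 17, 33, 18, 19, 38, 19]. The pivot is placed at index 3. All elements to the left of the pivot are <= 17, and all elements to the right are > 17.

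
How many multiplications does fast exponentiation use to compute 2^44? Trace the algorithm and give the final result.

Computing 2^44 by squaring (build up from 2^1; each line after the first costs one multiplication):

2^1 = 2
2^2 = (2^1)^2 = 2^2 = 4
2^4 = (2^2)^2 = 4^2 = 16
2^5 = 2 * 2^4 = 2 * 16 = 32
2^10 = (2^5)^2 = 32^2 = 1024
2^11 = 2 * 2^10 = 2 * 1024 = 2048
2^22 = (2^11)^2 = 2048^2 = 4194304
2^44 = (2^22)^2 = 4194304^2 = 17592186044416

Result: 17592186044416
Multiplications needed: 7 (7 lines after 2^1)

2^44 = 17592186044416. Using exponentiation by squaring, this requires 7 multiplications. The key idea: if the exponent is even, square the half-power; if odd, multiply by the base once.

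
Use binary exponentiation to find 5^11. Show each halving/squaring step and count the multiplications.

Computing 5^11 by squaring (build up from 5^1; each line after the first costs one multiplication):

5^1 = 5
5^2 = (5^1)^2 = 5^2 = 25
5^4 = (5^2)^2 = 25^2 = 625
5^5 = 5 * 5^4 = 5 * 625 = 3125
5^10 = (5^5)^2 = 3125^2 = 9765625
5^11 = 5 * 5^10 = 5 * 9765625 = 48828125

Result: 48828125
Multiplications needed: 5 (5 lines after 5^1)

5^11 = 48828125. Using exponentiation by squaring, this requires 5 multiplications. The key idea: if the exponent is even, square the half-power; if odd, multiply by the base once.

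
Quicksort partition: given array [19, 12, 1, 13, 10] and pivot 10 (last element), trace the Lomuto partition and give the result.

Lomuto partition with pivot = 10:

Initial array: [19, 12, 1, 13, 10]

arr[0]=19 > 10: no swap
arr[1]=12 > 10: no swap
arr[2]=1 <= 10: swap with position 0, array becomes [1, 12, 19, 13, 10]
arr[3]=13 > 10: no swap

Place pivot at position 1: [1, 10, 19, 13, 12]
Pivot position: 1

After partitioning with pivot 10, the array becomes [1, 10, 19, 13, 12]. The pivot is placed at index 1. All elements to the left of the pivot are <= 10, and all elements to the right are > 10.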